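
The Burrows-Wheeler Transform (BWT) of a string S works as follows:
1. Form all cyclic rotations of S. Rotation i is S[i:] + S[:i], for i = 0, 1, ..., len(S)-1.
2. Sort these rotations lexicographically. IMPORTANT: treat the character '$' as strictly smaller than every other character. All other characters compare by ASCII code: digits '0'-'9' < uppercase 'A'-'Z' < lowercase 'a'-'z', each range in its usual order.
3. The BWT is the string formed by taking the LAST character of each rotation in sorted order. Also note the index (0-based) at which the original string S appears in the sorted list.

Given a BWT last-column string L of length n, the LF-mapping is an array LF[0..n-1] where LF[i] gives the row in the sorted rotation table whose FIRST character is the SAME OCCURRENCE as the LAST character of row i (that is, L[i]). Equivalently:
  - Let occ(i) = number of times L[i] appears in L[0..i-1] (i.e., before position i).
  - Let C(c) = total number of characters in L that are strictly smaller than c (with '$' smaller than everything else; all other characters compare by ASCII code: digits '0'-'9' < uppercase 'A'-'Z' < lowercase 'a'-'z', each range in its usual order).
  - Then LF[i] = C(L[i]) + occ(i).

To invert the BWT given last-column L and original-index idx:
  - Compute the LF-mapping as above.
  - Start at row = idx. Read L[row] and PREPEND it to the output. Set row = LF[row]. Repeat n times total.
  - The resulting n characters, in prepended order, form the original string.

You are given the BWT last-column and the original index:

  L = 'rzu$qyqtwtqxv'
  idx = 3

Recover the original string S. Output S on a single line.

Answer: qxytuqtwvzqr$

Derivation:
LF mapping: 4 12 7 0 1 11 2 5 9 6 3 10 8
Walk LF starting at row 3, prepending L[row]:
  step 1: row=3, L[3]='$', prepend. Next row=LF[3]=0
  step 2: row=0, L[0]='r', prepend. Next row=LF[0]=4
  step 3: row=4, L[4]='q', prepend. Next row=LF[4]=1
  step 4: row=1, L[1]='z', prepend. Next row=LF[1]=12
  step 5: row=12, L[12]='v', prepend. Next row=LF[12]=8
  step 6: row=8, L[8]='w', prepend. Next row=LF[8]=9
  step 7: row=9, L[9]='t', prepend. Next row=LF[9]=6
  step 8: row=6, L[6]='q', prepend. Next row=LF[6]=2
  step 9: row=2, L[2]='u', prepend. Next row=LF[2]=7
  step 10: row=7, L[7]='t', prepend. Next row=LF[7]=5
  step 11: row=5, L[5]='y', prepend. Next row=LF[5]=11
  step 12: row=11, L[11]='x', prepend. Next row=LF[11]=10
  step 13: row=10, L[10]='q', prepend. Next row=LF[10]=3
Reversed output: qxytuqtwvzqr$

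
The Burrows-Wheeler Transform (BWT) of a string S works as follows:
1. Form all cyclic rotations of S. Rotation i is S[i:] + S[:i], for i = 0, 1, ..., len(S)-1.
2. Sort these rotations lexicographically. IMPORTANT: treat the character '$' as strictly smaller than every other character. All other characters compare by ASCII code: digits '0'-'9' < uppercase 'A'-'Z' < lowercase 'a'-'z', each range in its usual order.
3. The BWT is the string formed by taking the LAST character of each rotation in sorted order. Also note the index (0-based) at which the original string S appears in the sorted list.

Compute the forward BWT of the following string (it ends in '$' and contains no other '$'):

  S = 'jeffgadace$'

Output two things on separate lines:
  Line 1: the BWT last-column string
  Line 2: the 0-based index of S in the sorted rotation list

All 11 rotations (rotation i = S[i:]+S[:i]):
  rot[0] = jeffgadace$
  rot[1] = effgadace$j
  rot[2] = ffgadace$je
  rot[3] = fgadace$jef
  rot[4] = gadace$jeff
  rot[5] = adace$jeffg
  rot[6] = dace$jeffga
  rot[7] = ace$jeffgad
  rot[8] = ce$jeffgada
  rot[9] = e$jeffgadac
  rot[10] = $jeffgadace
Sorted (with $ < everything):
  sorted[0] = $jeffgadace  (last char: 'e')
  sorted[1] = ace$jeffgad  (last char: 'd')
  sorted[2] = adace$jeffg  (last char: 'g')
  sorted[3] = ce$jeffgada  (last char: 'a')
  sorted[4] = dace$jeffga  (last char: 'a')
  sorted[5] = e$jeffgadac  (last char: 'c')
  sorted[6] = effgadace$j  (last char: 'j')
  sorted[7] = ffgadace$je  (last char: 'e')
  sorted[8] = fgadace$jef  (last char: 'f')
  sorted[9] = gadace$jeff  (last char: 'f')
  sorted[10] = jeffgadace$  (last char: '$')
Last column: edgaacjeff$
Original string S is at sorted index 10

Answer: edgaacjeff$
10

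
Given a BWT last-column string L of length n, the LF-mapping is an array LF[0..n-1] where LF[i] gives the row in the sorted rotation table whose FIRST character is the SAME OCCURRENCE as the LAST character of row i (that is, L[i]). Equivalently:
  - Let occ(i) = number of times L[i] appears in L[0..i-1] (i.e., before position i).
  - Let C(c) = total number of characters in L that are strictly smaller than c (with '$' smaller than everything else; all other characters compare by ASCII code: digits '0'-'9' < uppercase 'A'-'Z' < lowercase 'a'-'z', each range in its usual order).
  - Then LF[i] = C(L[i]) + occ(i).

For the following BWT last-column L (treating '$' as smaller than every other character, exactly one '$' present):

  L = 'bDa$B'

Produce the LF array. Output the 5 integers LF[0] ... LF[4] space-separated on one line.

Answer: 4 2 3 0 1

Derivation:
Char counts: '$':1, 'B':1, 'D':1, 'a':1, 'b':1
C (first-col start): C('$')=0, C('B')=1, C('D')=2, C('a')=3, C('b')=4
L[0]='b': occ=0, LF[0]=C('b')+0=4+0=4
L[1]='D': occ=0, LF[1]=C('D')+0=2+0=2
L[2]='a': occ=0, LF[2]=C('a')+0=3+0=3
L[3]='$': occ=0, LF[3]=C('$')+0=0+0=0
L[4]='B': occ=0, LF[4]=C('B')+0=1+0=1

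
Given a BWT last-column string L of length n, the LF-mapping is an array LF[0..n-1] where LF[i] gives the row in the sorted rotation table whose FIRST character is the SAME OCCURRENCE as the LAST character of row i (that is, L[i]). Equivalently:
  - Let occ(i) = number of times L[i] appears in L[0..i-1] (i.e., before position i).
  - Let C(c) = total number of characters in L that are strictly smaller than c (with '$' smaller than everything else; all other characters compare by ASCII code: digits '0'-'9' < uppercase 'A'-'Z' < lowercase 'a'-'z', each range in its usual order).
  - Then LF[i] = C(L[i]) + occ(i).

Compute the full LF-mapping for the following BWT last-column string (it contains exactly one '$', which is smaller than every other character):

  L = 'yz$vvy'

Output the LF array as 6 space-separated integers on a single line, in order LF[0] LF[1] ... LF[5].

Char counts: '$':1, 'v':2, 'y':2, 'z':1
C (first-col start): C('$')=0, C('v')=1, C('y')=3, C('z')=5
L[0]='y': occ=0, LF[0]=C('y')+0=3+0=3
L[1]='z': occ=0, LF[1]=C('z')+0=5+0=5
L[2]='$': occ=0, LF[2]=C('$')+0=0+0=0
L[3]='v': occ=0, LF[3]=C('v')+0=1+0=1
L[4]='v': occ=1, LF[4]=C('v')+1=1+1=2
L[5]='y': occ=1, LF[5]=C('y')+1=3+1=4

Answer: 3 5 0 1 2 4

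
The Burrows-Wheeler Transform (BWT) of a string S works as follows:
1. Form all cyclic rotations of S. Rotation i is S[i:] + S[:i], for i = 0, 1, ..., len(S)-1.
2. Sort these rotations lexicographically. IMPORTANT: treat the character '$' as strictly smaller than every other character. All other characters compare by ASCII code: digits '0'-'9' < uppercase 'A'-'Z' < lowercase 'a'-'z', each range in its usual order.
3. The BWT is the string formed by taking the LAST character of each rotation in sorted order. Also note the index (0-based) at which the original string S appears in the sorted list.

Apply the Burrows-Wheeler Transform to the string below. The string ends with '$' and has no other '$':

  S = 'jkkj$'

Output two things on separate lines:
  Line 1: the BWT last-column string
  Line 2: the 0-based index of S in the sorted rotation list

All 5 rotations (rotation i = S[i:]+S[:i]):
  rot[0] = jkkj$
  rot[1] = kkj$j
  rot[2] = kj$jk
  rot[3] = j$jkk
  rot[4] = $jkkj
Sorted (with $ < everything):
  sorted[0] = $jkkj  (last char: 'j')
  sorted[1] = j$jkk  (last char: 'k')
  sorted[2] = jkkj$  (last char: '$')
  sorted[3] = kj$jk  (last char: 'k')
  sorted[4] = kkj$j  (last char: 'j')
Last column: jk$kj
Original string S is at sorted index 2

Answer: jk$kj
2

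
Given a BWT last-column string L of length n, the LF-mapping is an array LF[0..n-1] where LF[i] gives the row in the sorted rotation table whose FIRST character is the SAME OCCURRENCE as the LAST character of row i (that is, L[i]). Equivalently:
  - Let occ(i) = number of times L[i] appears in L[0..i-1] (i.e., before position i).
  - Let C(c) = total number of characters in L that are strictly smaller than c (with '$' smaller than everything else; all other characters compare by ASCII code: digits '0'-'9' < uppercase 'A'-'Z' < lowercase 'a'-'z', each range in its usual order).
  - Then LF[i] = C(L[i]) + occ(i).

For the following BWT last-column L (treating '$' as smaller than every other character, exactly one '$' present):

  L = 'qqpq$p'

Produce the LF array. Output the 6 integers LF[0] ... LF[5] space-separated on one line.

Answer: 3 4 1 5 0 2

Derivation:
Char counts: '$':1, 'p':2, 'q':3
C (first-col start): C('$')=0, C('p')=1, C('q')=3
L[0]='q': occ=0, LF[0]=C('q')+0=3+0=3
L[1]='q': occ=1, LF[1]=C('q')+1=3+1=4
L[2]='p': occ=0, LF[2]=C('p')+0=1+0=1
L[3]='q': occ=2, LF[3]=C('q')+2=3+2=5
L[4]='$': occ=0, LF[4]=C('$')+0=0+0=0
L[5]='p': occ=1, LF[5]=C('p')+1=1+1=2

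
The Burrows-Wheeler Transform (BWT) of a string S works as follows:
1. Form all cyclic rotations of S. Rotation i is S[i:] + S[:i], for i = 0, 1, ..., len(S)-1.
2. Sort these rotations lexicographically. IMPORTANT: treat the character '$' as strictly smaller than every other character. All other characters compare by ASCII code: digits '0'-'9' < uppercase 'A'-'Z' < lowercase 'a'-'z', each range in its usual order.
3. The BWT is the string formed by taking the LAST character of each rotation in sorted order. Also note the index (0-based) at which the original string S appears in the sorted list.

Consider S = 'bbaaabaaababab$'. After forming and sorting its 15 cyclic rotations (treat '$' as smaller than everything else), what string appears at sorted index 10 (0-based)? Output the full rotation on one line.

All 15 rotations (rotation i = S[i:]+S[:i]):
  rot[0] = bbaaabaaababab$
  rot[1] = baaabaaababab$b
  rot[2] = aaabaaababab$bb
  rot[3] = aabaaababab$bba
  rot[4] = abaaababab$bbaa
  rot[5] = baaababab$bbaaa
  rot[6] = aaababab$bbaaab
  rot[7] = aababab$bbaaaba
  rot[8] = ababab$bbaaabaa
  rot[9] = babab$bbaaabaaa
  rot[10] = abab$bbaaabaaab
  rot[11] = bab$bbaaabaaaba
  rot[12] = ab$bbaaabaaabab
  rot[13] = b$bbaaabaaababa
  rot[14] = $bbaaabaaababab
Sorted (with $ < everything):
  sorted[0] = $bbaaabaaababab
  sorted[1] = aaabaaababab$bb
  sorted[2] = aaababab$bbaaab
  sorted[3] = aabaaababab$bba
  sorted[4] = aababab$bbaaaba
  sorted[5] = ab$bbaaabaaabab
  sorted[6] = abaaababab$bbaa
  sorted[7] = abab$bbaaabaaab
  sorted[8] = ababab$bbaaabaa
  sorted[9] = b$bbaaabaaababa
  sorted[10] = baaabaaababab$b
  sorted[11] = baaababab$bbaaa
  sorted[12] = bab$bbaaabaaaba
  sorted[13] = babab$bbaaabaaa
  sorted[14] = bbaaabaaababab$
sorted[10] = baaabaaababab$b

Answer: baaabaaababab$b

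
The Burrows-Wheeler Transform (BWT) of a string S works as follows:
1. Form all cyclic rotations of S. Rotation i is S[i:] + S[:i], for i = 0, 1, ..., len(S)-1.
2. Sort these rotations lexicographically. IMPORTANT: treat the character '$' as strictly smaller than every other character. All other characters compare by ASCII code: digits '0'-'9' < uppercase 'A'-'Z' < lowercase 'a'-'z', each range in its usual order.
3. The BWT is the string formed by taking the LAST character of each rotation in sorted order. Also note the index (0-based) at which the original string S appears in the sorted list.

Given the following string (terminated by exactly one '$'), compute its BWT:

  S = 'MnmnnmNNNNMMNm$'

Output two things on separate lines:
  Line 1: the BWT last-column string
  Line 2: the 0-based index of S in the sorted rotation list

All 15 rotations (rotation i = S[i:]+S[:i]):
  rot[0] = MnmnnmNNNNMMNm$
  rot[1] = nmnnmNNNNMMNm$M
  rot[2] = mnnmNNNNMMNm$Mn
  rot[3] = nnmNNNNMMNm$Mnm
  rot[4] = nmNNNNMMNm$Mnmn
  rot[5] = mNNNNMMNm$Mnmnn
  rot[6] = NNNNMMNm$Mnmnnm
  rot[7] = NNNMMNm$MnmnnmN
  rot[8] = NNMMNm$MnmnnmNN
  rot[9] = NMMNm$MnmnnmNNN
  rot[10] = MMNm$MnmnnmNNNN
  rot[11] = MNm$MnmnnmNNNNM
  rot[12] = Nm$MnmnnmNNNNMM
  rot[13] = m$MnmnnmNNNNMMN
  rot[14] = $MnmnnmNNNNMMNm
Sorted (with $ < everything):
  sorted[0] = $MnmnnmNNNNMMNm  (last char: 'm')
  sorted[1] = MMNm$MnmnnmNNNN  (last char: 'N')
  sorted[2] = MNm$MnmnnmNNNNM  (last char: 'M')
  sorted[3] = MnmnnmNNNNMMNm$  (last char: '$')
  sorted[4] = NMMNm$MnmnnmNNN  (last char: 'N')
  sorted[5] = NNMMNm$MnmnnmNN  (last char: 'N')
  sorted[6] = NNNMMNm$MnmnnmN  (last char: 'N')
  sorted[7] = NNNNMMNm$Mnmnnm  (last char: 'm')
  sorted[8] = Nm$MnmnnmNNNNMM  (last char: 'M')
  sorted[9] = m$MnmnnmNNNNMMN  (last char: 'N')
  sorted[10] = mNNNNMMNm$Mnmnn  (last char: 'n')
  sorted[11] = mnnmNNNNMMNm$Mn  (last char: 'n')
  sorted[12] = nmNNNNMMNm$Mnmn  (last char: 'n')
  sorted[13] = nmnnmNNNNMMNm$M  (last char: 'M')
  sorted[14] = nnmNNNNMMNm$Mnm  (last char: 'm')
Last column: mNM$NNNmMNnnnMm
Original string S is at sorted index 3

Answer: mNM$NNNmMNnnnMm
3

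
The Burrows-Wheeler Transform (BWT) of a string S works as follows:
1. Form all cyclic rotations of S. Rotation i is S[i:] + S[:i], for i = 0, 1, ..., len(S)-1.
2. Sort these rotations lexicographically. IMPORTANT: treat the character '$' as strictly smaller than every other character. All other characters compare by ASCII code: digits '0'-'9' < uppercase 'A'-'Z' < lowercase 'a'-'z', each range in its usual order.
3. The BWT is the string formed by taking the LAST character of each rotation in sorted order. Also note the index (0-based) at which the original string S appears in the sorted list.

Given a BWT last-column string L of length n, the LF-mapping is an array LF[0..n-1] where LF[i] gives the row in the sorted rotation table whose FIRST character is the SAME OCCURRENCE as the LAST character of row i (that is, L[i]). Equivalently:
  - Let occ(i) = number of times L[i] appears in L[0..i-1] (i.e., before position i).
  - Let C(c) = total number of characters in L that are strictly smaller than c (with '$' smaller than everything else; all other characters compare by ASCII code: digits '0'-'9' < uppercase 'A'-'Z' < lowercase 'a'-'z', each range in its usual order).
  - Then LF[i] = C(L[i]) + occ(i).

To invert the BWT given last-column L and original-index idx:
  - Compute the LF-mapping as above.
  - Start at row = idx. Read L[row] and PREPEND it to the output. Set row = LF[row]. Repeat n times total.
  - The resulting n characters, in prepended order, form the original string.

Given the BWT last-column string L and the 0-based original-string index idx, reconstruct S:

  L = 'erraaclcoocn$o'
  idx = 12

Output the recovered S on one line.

LF mapping: 6 12 13 1 2 3 7 4 9 10 5 8 0 11
Walk LF starting at row 12, prepending L[row]:
  step 1: row=12, L[12]='$', prepend. Next row=LF[12]=0
  step 2: row=0, L[0]='e', prepend. Next row=LF[0]=6
  step 3: row=6, L[6]='l', prepend. Next row=LF[6]=7
  step 4: row=7, L[7]='c', prepend. Next row=LF[7]=4
  step 5: row=4, L[4]='a', prepend. Next row=LF[4]=2
  step 6: row=2, L[2]='r', prepend. Next row=LF[2]=13
  step 7: row=13, L[13]='o', prepend. Next row=LF[13]=11
  step 8: row=11, L[11]='n', prepend. Next row=LF[11]=8
  step 9: row=8, L[8]='o', prepend. Next row=LF[8]=9
  step 10: row=9, L[9]='o', prepend. Next row=LF[9]=10
  step 11: row=10, L[10]='c', prepend. Next row=LF[10]=5
  step 12: row=5, L[5]='c', prepend. Next row=LF[5]=3
  step 13: row=3, L[3]='a', prepend. Next row=LF[3]=1
  step 14: row=1, L[1]='r', prepend. Next row=LF[1]=12
Reversed output: raccoonoracle$

Answer: raccoonoracle$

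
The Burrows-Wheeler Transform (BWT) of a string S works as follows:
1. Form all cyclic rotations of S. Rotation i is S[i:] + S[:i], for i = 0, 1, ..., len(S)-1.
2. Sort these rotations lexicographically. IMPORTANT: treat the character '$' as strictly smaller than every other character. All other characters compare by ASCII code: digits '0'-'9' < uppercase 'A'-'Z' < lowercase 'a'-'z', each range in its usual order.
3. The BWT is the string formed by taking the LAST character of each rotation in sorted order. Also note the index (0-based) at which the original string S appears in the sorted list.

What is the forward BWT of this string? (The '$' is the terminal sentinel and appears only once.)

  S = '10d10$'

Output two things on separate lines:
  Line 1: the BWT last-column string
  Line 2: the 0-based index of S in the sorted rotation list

All 6 rotations (rotation i = S[i:]+S[:i]):
  rot[0] = 10d10$
  rot[1] = 0d10$1
  rot[2] = d10$10
  rot[3] = 10$10d
  rot[4] = 0$10d1
  rot[5] = $10d10
Sorted (with $ < everything):
  sorted[0] = $10d10  (last char: '0')
  sorted[1] = 0$10d1  (last char: '1')
  sorted[2] = 0d10$1  (last char: '1')
  sorted[3] = 10$10d  (last char: 'd')
  sorted[4] = 10d10$  (last char: '$')
  sorted[5] = d10$10  (last char: '0')
Last column: 011d$0
Original string S is at sorted index 4

Answer: 011d$0
4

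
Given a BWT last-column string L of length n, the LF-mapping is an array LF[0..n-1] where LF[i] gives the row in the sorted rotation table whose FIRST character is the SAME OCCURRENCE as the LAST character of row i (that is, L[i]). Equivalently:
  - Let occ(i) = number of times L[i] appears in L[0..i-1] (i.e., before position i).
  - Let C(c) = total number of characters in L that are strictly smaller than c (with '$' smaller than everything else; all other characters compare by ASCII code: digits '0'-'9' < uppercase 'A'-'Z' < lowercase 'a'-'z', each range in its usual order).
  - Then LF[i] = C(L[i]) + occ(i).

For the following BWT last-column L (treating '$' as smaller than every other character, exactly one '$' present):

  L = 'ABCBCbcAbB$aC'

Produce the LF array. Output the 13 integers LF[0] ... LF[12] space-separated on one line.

Char counts: '$':1, 'A':2, 'B':3, 'C':3, 'a':1, 'b':2, 'c':1
C (first-col start): C('$')=0, C('A')=1, C('B')=3, C('C')=6, C('a')=9, C('b')=10, C('c')=12
L[0]='A': occ=0, LF[0]=C('A')+0=1+0=1
L[1]='B': occ=0, LF[1]=C('B')+0=3+0=3
L[2]='C': occ=0, LF[2]=C('C')+0=6+0=6
L[3]='B': occ=1, LF[3]=C('B')+1=3+1=4
L[4]='C': occ=1, LF[4]=C('C')+1=6+1=7
L[5]='b': occ=0, LF[5]=C('b')+0=10+0=10
L[6]='c': occ=0, LF[6]=C('c')+0=12+0=12
L[7]='A': occ=1, LF[7]=C('A')+1=1+1=2
L[8]='b': occ=1, LF[8]=C('b')+1=10+1=11
L[9]='B': occ=2, LF[9]=C('B')+2=3+2=5
L[10]='$': occ=0, LF[10]=C('$')+0=0+0=0
L[11]='a': occ=0, LF[11]=C('a')+0=9+0=9
L[12]='C': occ=2, LF[12]=C('C')+2=6+2=8

Answer: 1 3 6 4 7 10 12 2 11 5 0 9 8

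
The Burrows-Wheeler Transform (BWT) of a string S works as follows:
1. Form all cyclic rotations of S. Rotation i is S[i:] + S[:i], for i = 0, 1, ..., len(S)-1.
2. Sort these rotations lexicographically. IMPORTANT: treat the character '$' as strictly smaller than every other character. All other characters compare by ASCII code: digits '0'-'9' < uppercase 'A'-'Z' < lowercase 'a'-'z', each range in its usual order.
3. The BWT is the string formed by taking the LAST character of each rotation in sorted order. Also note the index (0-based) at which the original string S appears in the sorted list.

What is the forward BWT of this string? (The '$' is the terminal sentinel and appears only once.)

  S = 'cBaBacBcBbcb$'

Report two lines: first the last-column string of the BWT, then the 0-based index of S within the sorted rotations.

All 13 rotations (rotation i = S[i:]+S[:i]):
  rot[0] = cBaBacBcBbcb$
  rot[1] = BaBacBcBbcb$c
  rot[2] = aBacBcBbcb$cB
  rot[3] = BacBcBbcb$cBa
  rot[4] = acBcBbcb$cBaB
  rot[5] = cBcBbcb$cBaBa
  rot[6] = BcBbcb$cBaBac
  rot[7] = cBbcb$cBaBacB
  rot[8] = Bbcb$cBaBacBc
  rot[9] = bcb$cBaBacBcB
  rot[10] = cb$cBaBacBcBb
  rot[11] = b$cBaBacBcBbc
  rot[12] = $cBaBacBcBbcb
Sorted (with $ < everything):
  sorted[0] = $cBaBacBcBbcb  (last char: 'b')
  sorted[1] = BaBacBcBbcb$c  (last char: 'c')
  sorted[2] = BacBcBbcb$cBa  (last char: 'a')
  sorted[3] = Bbcb$cBaBacBc  (last char: 'c')
  sorted[4] = BcBbcb$cBaBac  (last char: 'c')
  sorted[5] = aBacBcBbcb$cB  (last char: 'B')
  sorted[6] = acBcBbcb$cBaB  (last char: 'B')
  sorted[7] = b$cBaBacBcBbc  (last char: 'c')
  sorted[8] = bcb$cBaBacBcB  (last char: 'B')
  sorted[9] = cBaBacBcBbcb$  (last char: '$')
  sorted[10] = cBbcb$cBaBacB  (last char: 'B')
  sorted[11] = cBcBbcb$cBaBa  (last char: 'a')
  sorted[12] = cb$cBaBacBcBb  (last char: 'b')
Last column: bcaccBBcB$Bab
Original string S is at sorted index 9

Answer: bcaccBBcB$Bab
9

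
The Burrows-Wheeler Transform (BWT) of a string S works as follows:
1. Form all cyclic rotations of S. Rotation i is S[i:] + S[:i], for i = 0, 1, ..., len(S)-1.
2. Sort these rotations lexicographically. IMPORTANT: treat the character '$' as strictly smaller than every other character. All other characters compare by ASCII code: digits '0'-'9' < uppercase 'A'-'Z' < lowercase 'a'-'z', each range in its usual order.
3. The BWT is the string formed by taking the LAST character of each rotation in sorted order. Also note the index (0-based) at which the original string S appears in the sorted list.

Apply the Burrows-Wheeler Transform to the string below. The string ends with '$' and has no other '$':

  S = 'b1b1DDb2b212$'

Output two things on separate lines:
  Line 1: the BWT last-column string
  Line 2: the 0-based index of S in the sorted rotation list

All 13 rotations (rotation i = S[i:]+S[:i]):
  rot[0] = b1b1DDb2b212$
  rot[1] = 1b1DDb2b212$b
  rot[2] = b1DDb2b212$b1
  rot[3] = 1DDb2b212$b1b
  rot[4] = DDb2b212$b1b1
  rot[5] = Db2b212$b1b1D
  rot[6] = b2b212$b1b1DD
  rot[7] = 2b212$b1b1DDb
  rot[8] = b212$b1b1DDb2
  rot[9] = 212$b1b1DDb2b
  rot[10] = 12$b1b1DDb2b2
  rot[11] = 2$b1b1DDb2b21
  rot[12] = $b1b1DDb2b212
Sorted (with $ < everything):
  sorted[0] = $b1b1DDb2b212  (last char: '2')
  sorted[1] = 12$b1b1DDb2b2  (last char: '2')
  sorted[2] = 1DDb2b212$b1b  (last char: 'b')
  sorted[3] = 1b1DDb2b212$b  (last char: 'b')
  sorted[4] = 2$b1b1DDb2b21  (last char: '1')
  sorted[5] = 212$b1b1DDb2b  (last char: 'b')
  sorted[6] = 2b212$b1b1DDb  (last char: 'b')
  sorted[7] = DDb2b212$b1b1  (last char: '1')
  sorted[8] = Db2b212$b1b1D  (last char: 'D')
  sorted[9] = b1DDb2b212$b1  (last char: '1')
  sorted[10] = b1b1DDb2b212$  (last char: '$')
  sorted[11] = b212$b1b1DDb2  (last char: '2')
  sorted[12] = b2b212$b1b1DD  (last char: 'D')
Last column: 22bb1bb1D1$2D
Original string S is at sorted index 10

Answer: 22bb1bb1D1$2D
10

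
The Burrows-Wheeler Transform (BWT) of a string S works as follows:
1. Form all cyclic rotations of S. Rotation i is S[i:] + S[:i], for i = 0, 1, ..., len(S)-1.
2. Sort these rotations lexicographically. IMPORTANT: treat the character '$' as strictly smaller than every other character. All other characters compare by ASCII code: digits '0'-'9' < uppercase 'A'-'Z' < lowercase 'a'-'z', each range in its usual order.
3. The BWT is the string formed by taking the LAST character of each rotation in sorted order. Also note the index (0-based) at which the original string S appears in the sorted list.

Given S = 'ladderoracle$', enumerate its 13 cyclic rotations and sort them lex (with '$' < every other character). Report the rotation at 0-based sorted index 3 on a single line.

Answer: cle$ladderora

Derivation:
All 13 rotations (rotation i = S[i:]+S[:i]):
  rot[0] = ladderoracle$
  rot[1] = adderoracle$l
  rot[2] = dderoracle$la
  rot[3] = deroracle$lad
  rot[4] = eroracle$ladd
  rot[5] = roracle$ladde
  rot[6] = oracle$ladder
  rot[7] = racle$laddero
  rot[8] = acle$ladderor
  rot[9] = cle$ladderora
  rot[10] = le$ladderorac
  rot[11] = e$ladderoracl
  rot[12] = $ladderoracle
Sorted (with $ < everything):
  sorted[0] = $ladderoracle
  sorted[1] = acle$ladderor
  sorted[2] = adderoracle$l
  sorted[3] = cle$ladderora
  sorted[4] = dderoracle$la
  sorted[5] = deroracle$lad
  sorted[6] = e$ladderoracl
  sorted[7] = eroracle$ladd
  sorted[8] = ladderoracle$
  sorted[9] = le$ladderorac
  sorted[10] = oracle$ladder
  sorted[11] = racle$laddero
  sorted[12] = roracle$ladde
sorted[3] = cle$ladderora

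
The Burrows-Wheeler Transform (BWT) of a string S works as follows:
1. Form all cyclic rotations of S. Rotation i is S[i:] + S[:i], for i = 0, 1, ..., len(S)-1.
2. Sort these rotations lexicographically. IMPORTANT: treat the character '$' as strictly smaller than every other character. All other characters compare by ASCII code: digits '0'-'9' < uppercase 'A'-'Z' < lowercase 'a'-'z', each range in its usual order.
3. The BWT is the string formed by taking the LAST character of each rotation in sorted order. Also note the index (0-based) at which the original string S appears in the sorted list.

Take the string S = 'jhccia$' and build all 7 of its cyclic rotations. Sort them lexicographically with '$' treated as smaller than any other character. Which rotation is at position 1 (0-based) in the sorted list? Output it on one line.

Answer: a$jhcci

Derivation:
All 7 rotations (rotation i = S[i:]+S[:i]):
  rot[0] = jhccia$
  rot[1] = hccia$j
  rot[2] = ccia$jh
  rot[3] = cia$jhc
  rot[4] = ia$jhcc
  rot[5] = a$jhcci
  rot[6] = $jhccia
Sorted (with $ < everything):
  sorted[0] = $jhccia
  sorted[1] = a$jhcci
  sorted[2] = ccia$jh
  sorted[3] = cia$jhc
  sorted[4] = hccia$j
  sorted[5] = ia$jhcc
  sorted[6] = jhccia$
sorted[1] = a$jhcci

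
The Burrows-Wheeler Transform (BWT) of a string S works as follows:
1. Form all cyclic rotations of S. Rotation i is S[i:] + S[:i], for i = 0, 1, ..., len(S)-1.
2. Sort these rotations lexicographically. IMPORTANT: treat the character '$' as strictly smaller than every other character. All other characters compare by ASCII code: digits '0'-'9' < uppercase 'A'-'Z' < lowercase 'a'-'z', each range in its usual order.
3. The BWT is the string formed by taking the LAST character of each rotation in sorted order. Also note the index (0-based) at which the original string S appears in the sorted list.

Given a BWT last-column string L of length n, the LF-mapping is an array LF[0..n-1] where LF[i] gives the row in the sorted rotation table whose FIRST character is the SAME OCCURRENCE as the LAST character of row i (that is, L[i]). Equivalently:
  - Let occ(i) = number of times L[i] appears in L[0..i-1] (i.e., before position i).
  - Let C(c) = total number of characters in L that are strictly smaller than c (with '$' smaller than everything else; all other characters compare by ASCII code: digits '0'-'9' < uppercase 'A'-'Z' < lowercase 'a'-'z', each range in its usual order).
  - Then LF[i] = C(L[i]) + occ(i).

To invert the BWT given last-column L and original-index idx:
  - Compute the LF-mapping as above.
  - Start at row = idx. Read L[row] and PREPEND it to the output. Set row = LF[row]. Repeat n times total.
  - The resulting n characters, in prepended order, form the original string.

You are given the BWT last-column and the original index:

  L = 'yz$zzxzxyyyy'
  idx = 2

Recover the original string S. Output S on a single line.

Answer: xyzyzyzxyzy$

Derivation:
LF mapping: 3 8 0 9 10 1 11 2 4 5 6 7
Walk LF starting at row 2, prepending L[row]:
  step 1: row=2, L[2]='$', prepend. Next row=LF[2]=0
  step 2: row=0, L[0]='y', prepend. Next row=LF[0]=3
  step 3: row=3, L[3]='z', prepend. Next row=LF[3]=9
  step 4: row=9, L[9]='y', prepend. Next row=LF[9]=5
  step 5: row=5, L[5]='x', prepend. Next row=LF[5]=1
  step 6: row=1, L[1]='z', prepend. Next row=LF[1]=8
  step 7: row=8, L[8]='y', prepend. Next row=LF[8]=4
  step 8: row=4, L[4]='z', prepend. Next row=LF[4]=10
  step 9: row=10, L[10]='y', prepend. Next row=LF[10]=6
  step 10: row=6, L[6]='z', prepend. Next row=LF[6]=11
  step 11: row=11, L[11]='y', prepend. Next row=LF[11]=7
  step 12: row=7, L[7]='x', prepend. Next row=LF[7]=2
Reversed output: xyzyzyzxyzy$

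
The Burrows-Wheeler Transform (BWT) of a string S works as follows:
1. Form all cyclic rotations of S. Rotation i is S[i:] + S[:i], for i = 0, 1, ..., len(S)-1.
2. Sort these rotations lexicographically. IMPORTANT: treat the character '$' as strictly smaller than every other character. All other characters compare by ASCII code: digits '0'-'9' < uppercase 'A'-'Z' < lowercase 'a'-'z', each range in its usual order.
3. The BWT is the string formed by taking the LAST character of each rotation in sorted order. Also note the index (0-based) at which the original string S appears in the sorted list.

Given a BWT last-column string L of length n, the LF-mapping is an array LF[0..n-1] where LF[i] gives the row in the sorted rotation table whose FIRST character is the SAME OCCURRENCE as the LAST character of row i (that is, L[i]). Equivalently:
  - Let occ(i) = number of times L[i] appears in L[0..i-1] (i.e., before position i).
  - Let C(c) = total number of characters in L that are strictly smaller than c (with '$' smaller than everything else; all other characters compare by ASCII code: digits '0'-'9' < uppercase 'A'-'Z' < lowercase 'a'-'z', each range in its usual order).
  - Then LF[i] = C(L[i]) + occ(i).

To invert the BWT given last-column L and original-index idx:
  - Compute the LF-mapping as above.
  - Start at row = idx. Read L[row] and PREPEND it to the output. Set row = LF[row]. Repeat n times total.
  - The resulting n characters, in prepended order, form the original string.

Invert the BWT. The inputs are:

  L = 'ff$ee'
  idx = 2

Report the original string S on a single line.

LF mapping: 3 4 0 1 2
Walk LF starting at row 2, prepending L[row]:
  step 1: row=2, L[2]='$', prepend. Next row=LF[2]=0
  step 2: row=0, L[0]='f', prepend. Next row=LF[0]=3
  step 3: row=3, L[3]='e', prepend. Next row=LF[3]=1
  step 4: row=1, L[1]='f', prepend. Next row=LF[1]=4
  step 5: row=4, L[4]='e', prepend. Next row=LF[4]=2
Reversed output: efef$

Answer: efef$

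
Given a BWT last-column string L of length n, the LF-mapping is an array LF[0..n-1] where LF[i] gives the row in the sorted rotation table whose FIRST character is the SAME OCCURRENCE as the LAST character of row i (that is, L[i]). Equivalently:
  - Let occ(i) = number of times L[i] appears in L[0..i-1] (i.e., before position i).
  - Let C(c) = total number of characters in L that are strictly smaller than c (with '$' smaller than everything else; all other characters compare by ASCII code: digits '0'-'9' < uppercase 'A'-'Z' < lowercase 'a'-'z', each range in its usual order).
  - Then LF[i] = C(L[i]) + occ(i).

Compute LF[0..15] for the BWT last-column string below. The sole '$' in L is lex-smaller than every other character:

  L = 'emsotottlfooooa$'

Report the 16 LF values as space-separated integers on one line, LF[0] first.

Char counts: '$':1, 'a':1, 'e':1, 'f':1, 'l':1, 'm':1, 'o':6, 's':1, 't':3
C (first-col start): C('$')=0, C('a')=1, C('e')=2, C('f')=3, C('l')=4, C('m')=5, C('o')=6, C('s')=12, C('t')=13
L[0]='e': occ=0, LF[0]=C('e')+0=2+0=2
L[1]='m': occ=0, LF[1]=C('m')+0=5+0=5
L[2]='s': occ=0, LF[2]=C('s')+0=12+0=12
L[3]='o': occ=0, LF[3]=C('o')+0=6+0=6
L[4]='t': occ=0, LF[4]=C('t')+0=13+0=13
L[5]='o': occ=1, LF[5]=C('o')+1=6+1=7
L[6]='t': occ=1, LF[6]=C('t')+1=13+1=14
L[7]='t': occ=2, LF[7]=C('t')+2=13+2=15
L[8]='l': occ=0, LF[8]=C('l')+0=4+0=4
L[9]='f': occ=0, LF[9]=C('f')+0=3+0=3
L[10]='o': occ=2, LF[10]=C('o')+2=6+2=8
L[11]='o': occ=3, LF[11]=C('o')+3=6+3=9
L[12]='o': occ=4, LF[12]=C('o')+4=6+4=10
L[13]='o': occ=5, LF[13]=C('o')+5=6+5=11
L[14]='a': occ=0, LF[14]=C('a')+0=1+0=1
L[15]='$': occ=0, LF[15]=C('$')+0=0+0=0

Answer: 2 5 12 6 13 7 14 15 4 3 8 9 10 11 1 0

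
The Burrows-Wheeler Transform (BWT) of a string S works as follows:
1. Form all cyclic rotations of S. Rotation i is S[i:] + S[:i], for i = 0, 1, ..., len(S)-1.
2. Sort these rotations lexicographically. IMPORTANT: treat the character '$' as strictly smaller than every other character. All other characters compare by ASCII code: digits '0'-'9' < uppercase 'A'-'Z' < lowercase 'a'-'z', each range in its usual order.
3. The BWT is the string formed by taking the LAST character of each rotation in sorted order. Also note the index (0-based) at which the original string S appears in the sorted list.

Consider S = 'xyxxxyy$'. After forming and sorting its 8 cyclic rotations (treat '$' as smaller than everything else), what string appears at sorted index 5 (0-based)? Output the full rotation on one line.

Answer: y$xyxxxy

Derivation:
All 8 rotations (rotation i = S[i:]+S[:i]):
  rot[0] = xyxxxyy$
  rot[1] = yxxxyy$x
  rot[2] = xxxyy$xy
  rot[3] = xxyy$xyx
  rot[4] = xyy$xyxx
  rot[5] = yy$xyxxx
  rot[6] = y$xyxxxy
  rot[7] = $xyxxxyy
Sorted (with $ < everything):
  sorted[0] = $xyxxxyy
  sorted[1] = xxxyy$xy
  sorted[2] = xxyy$xyx
  sorted[3] = xyxxxyy$
  sorted[4] = xyy$xyxx
  sorted[5] = y$xyxxxy
  sorted[6] = yxxxyy$x
  sorted[7] = yy$xyxxx
sorted[5] = y$xyxxxy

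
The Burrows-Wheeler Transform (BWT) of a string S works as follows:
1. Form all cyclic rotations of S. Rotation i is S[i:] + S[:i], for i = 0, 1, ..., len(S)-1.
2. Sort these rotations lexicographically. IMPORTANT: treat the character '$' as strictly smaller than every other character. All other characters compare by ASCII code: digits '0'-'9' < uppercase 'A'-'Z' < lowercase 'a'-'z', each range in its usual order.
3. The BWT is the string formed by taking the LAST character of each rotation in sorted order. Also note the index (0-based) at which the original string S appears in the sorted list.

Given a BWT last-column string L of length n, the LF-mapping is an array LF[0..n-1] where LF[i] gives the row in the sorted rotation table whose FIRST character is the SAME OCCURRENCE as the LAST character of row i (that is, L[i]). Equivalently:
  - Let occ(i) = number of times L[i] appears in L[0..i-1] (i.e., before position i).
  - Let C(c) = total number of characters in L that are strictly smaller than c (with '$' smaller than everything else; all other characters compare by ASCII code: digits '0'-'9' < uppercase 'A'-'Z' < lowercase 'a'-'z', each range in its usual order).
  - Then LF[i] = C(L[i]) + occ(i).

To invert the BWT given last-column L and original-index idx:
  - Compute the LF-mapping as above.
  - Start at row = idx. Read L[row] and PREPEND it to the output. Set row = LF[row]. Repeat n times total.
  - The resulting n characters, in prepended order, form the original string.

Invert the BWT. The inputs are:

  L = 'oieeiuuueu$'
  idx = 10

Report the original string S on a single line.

Answer: uuuiieeeuo$

Derivation:
LF mapping: 6 4 1 2 5 7 8 9 3 10 0
Walk LF starting at row 10, prepending L[row]:
  step 1: row=10, L[10]='$', prepend. Next row=LF[10]=0
  step 2: row=0, L[0]='o', prepend. Next row=LF[0]=6
  step 3: row=6, L[6]='u', prepend. Next row=LF[6]=8
  step 4: row=8, L[8]='e', prepend. Next row=LF[8]=3
  step 5: row=3, L[3]='e', prepend. Next row=LF[3]=2
  step 6: row=2, L[2]='e', prepend. Next row=LF[2]=1
  step 7: row=1, L[1]='i', prepend. Next row=LF[1]=4
  step 8: row=4, L[4]='i', prepend. Next row=LF[4]=5
  step 9: row=5, L[5]='u', prepend. Next row=LF[5]=7
  step 10: row=7, L[7]='u', prepend. Next row=LF[7]=9
  step 11: row=9, L[9]='u', prepend. Next row=LF[9]=10
Reversed output: uuuiieeeuo$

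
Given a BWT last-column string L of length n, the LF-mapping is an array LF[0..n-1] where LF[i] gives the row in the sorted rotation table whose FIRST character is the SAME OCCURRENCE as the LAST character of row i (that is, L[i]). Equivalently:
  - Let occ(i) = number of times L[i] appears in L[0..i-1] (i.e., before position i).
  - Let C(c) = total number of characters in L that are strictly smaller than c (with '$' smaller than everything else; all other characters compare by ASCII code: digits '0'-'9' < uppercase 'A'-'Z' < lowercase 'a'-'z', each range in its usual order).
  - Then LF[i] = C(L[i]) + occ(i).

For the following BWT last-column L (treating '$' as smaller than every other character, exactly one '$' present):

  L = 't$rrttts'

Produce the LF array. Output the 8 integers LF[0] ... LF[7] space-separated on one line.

Answer: 4 0 1 2 5 6 7 3

Derivation:
Char counts: '$':1, 'r':2, 's':1, 't':4
C (first-col start): C('$')=0, C('r')=1, C('s')=3, C('t')=4
L[0]='t': occ=0, LF[0]=C('t')+0=4+0=4
L[1]='$': occ=0, LF[1]=C('$')+0=0+0=0
L[2]='r': occ=0, LF[2]=C('r')+0=1+0=1
L[3]='r': occ=1, LF[3]=C('r')+1=1+1=2
L[4]='t': occ=1, LF[4]=C('t')+1=4+1=5
L[5]='t': occ=2, LF[5]=C('t')+2=4+2=6
L[6]='t': occ=3, LF[6]=C('t')+3=4+3=7
L[7]='s': occ=0, LF[7]=C('s')+0=3+0=3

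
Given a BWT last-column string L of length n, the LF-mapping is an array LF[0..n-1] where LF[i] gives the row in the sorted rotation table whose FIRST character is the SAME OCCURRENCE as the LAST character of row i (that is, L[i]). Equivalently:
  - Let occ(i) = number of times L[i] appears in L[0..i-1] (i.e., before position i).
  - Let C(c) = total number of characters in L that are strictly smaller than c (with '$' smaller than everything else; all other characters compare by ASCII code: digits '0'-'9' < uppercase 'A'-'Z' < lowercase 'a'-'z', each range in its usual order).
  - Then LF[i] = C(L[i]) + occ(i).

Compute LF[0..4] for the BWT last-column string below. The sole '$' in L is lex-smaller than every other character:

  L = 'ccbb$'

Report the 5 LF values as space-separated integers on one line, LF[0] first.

Answer: 3 4 1 2 0

Derivation:
Char counts: '$':1, 'b':2, 'c':2
C (first-col start): C('$')=0, C('b')=1, C('c')=3
L[0]='c': occ=0, LF[0]=C('c')+0=3+0=3
L[1]='c': occ=1, LF[1]=C('c')+1=3+1=4
L[2]='b': occ=0, LF[2]=C('b')+0=1+0=1
L[3]='b': occ=1, LF[3]=C('b')+1=1+1=2
L[4]='$': occ=0, LF[4]=C('$')+0=0+0=0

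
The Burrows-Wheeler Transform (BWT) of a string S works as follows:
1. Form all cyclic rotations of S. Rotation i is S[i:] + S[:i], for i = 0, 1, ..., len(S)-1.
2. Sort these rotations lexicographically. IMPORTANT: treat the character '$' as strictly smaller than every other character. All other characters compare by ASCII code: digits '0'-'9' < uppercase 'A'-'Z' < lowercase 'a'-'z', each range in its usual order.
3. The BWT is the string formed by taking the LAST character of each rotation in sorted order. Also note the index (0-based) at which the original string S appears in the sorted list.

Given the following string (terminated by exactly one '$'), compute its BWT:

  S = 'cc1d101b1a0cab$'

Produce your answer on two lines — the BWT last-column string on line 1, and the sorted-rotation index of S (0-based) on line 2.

All 15 rotations (rotation i = S[i:]+S[:i]):
  rot[0] = cc1d101b1a0cab$
  rot[1] = c1d101b1a0cab$c
  rot[2] = 1d101b1a0cab$cc
  rot[3] = d101b1a0cab$cc1
  rot[4] = 101b1a0cab$cc1d
  rot[5] = 01b1a0cab$cc1d1
  rot[6] = 1b1a0cab$cc1d10
  rot[7] = b1a0cab$cc1d101
  rot[8] = 1a0cab$cc1d101b
  rot[9] = a0cab$cc1d101b1
  rot[10] = 0cab$cc1d101b1a
  rot[11] = cab$cc1d101b1a0
  rot[12] = ab$cc1d101b1a0c
  rot[13] = b$cc1d101b1a0ca
  rot[14] = $cc1d101b1a0cab
Sorted (with $ < everything):
  sorted[0] = $cc1d101b1a0cab  (last char: 'b')
  sorted[1] = 01b1a0cab$cc1d1  (last char: '1')
  sorted[2] = 0cab$cc1d101b1a  (last char: 'a')
  sorted[3] = 101b1a0cab$cc1d  (last char: 'd')
  sorted[4] = 1a0cab$cc1d101b  (last char: 'b')
  sorted[5] = 1b1a0cab$cc1d10  (last char: '0')
  sorted[6] = 1d101b1a0cab$cc  (last char: 'c')
  sorted[7] = a0cab$cc1d101b1  (last char: '1')
  sorted[8] = ab$cc1d101b1a0c  (last char: 'c')
  sorted[9] = b$cc1d101b1a0ca  (last char: 'a')
  sorted[10] = b1a0cab$cc1d101  (last char: '1')
  sorted[11] = c1d101b1a0cab$c  (last char: 'c')
  sorted[12] = cab$cc1d101b1a0  (last char: '0')
  sorted[13] = cc1d101b1a0cab$  (last char: '$')
  sorted[14] = d101b1a0cab$cc1  (last char: '1')
Last column: b1adb0c1ca1c0$1
Original string S is at sorted index 13

Answer: b1adb0c1ca1c0$1
13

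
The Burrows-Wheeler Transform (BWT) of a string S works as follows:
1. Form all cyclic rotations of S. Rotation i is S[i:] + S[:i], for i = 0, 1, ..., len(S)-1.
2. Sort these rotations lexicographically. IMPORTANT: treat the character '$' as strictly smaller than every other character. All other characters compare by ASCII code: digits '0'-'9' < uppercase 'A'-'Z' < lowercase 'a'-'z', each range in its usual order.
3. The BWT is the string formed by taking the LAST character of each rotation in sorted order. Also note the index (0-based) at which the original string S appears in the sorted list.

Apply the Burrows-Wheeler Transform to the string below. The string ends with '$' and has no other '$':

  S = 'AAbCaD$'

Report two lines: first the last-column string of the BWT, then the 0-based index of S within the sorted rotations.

Answer: D$AbaCA
1

Derivation:
All 7 rotations (rotation i = S[i:]+S[:i]):
  rot[0] = AAbCaD$
  rot[1] = AbCaD$A
  rot[2] = bCaD$AA
  rot[3] = CaD$AAb
  rot[4] = aD$AAbC
  rot[5] = D$AAbCa
  rot[6] = $AAbCaD
Sorted (with $ < everything):
  sorted[0] = $AAbCaD  (last char: 'D')
  sorted[1] = AAbCaD$  (last char: '$')
  sorted[2] = AbCaD$A  (last char: 'A')
  sorted[3] = CaD$AAb  (last char: 'b')
  sorted[4] = D$AAbCa  (last char: 'a')
  sorted[5] = aD$AAbC  (last char: 'C')
  sorted[6] = bCaD$AA  (last char: 'A')
Last column: D$AbaCA
Original string S is at sorted index 1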